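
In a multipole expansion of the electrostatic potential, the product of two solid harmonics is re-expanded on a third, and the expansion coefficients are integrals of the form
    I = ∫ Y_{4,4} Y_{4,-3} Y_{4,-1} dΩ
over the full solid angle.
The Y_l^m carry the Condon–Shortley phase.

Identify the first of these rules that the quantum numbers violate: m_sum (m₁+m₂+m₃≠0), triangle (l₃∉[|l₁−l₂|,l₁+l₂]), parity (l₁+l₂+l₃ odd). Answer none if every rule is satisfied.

m₁+m₂+m₃ = 4 − 3 − 1 = 0  ✓
triangle: |4−4|=0 ≤ l₃=4 ≤ 4+4=8  ✓
parity: l₁+l₂+l₃ = 12 is even  ✓

none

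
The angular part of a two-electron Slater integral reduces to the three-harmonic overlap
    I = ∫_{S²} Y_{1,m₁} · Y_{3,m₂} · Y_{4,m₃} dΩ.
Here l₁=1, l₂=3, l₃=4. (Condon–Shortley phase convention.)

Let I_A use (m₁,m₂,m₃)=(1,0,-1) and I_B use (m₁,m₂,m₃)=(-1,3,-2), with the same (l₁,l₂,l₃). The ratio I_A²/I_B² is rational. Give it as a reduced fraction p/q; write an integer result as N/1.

10/1

Same 1,3,4: normalisation and zero-m 3j drop out of the ratio.
A: Δ: 0! 2! 6! / 9! → 1/252; sum: t=0:+1/72 = 1/72; 3j²(1 3 4; 1 0 -1) = Δ·Π!·Σ² = 5/126  (sign -1)
B: Δ: 0! 2! 6! / 9! → 1/252; sum: t=0:+1/1440 = 1/1440; 3j²(1 3 4; -1 3 -2) = Δ·Π!·Σ² = 1/252  (sign +1)
I_A²/I_B² = (5/126)/(1/252) = 10/1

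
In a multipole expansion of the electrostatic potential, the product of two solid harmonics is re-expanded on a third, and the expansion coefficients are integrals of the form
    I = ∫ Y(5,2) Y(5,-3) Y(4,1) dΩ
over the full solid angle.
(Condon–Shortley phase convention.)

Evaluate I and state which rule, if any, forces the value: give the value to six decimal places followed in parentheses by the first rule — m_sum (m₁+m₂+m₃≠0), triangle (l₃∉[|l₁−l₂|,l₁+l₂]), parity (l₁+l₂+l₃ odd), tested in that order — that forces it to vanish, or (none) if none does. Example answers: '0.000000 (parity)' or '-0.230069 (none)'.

-0.118854 (none)

m-sum 0 ✓  L=14 even ✓  0≤4≤10 ✓
Π(2lᵢ+1) = 11×11×9 = 1089
triangle coeff Δ(5,5,4) = 1/3153150
Σ_t [1,5]: t=1:−1/69120 t=2:+1/1728 t=3:−1/576 t=4:+1/1728 t=5:−1/69120 = -7/11520
(3j)²=2/143 [(5 5 4; 0 0 0)], sign=-1
Σ_t [0,2]: t=0:+1/17280 t=1:−1/2880 t=2:+1/6912 = -1/6912
(3j)²=5/429 [(5 5 4; 2 -3 1)], sign=+1
⇒ 4πI² = 30/169
I = (-1)√(30/169/(4π)) = -0.11885360
No selection rule forces the value: the integral is nonzero (none).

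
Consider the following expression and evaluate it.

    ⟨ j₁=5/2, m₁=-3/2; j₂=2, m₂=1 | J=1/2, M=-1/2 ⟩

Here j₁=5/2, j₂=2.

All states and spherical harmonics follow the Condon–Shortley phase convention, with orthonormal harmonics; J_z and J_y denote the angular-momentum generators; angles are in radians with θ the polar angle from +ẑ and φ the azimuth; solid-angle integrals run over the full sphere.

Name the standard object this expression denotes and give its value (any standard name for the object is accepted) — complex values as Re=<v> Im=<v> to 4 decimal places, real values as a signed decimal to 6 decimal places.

This is a Clebsch–Gordan (vector-coupling) coefficient.
triangle: 4!×1!×0!/6! = 24/720
(j±m)!: 1!×4!×3!×1!×0!×1! = 144
prefactor² = (2J+1)×Δ×N² = 48/5
  k=3: −1/(3!×1!×1!×0!×0!×0!) = -1/6
Σ = -1/6  ⇒  CG² = 48/5×(-1/6)² = 4/15
CG = −√(4/15) = -0.516398

Clebsch–Gordan coefficient, −√(4/15) ≈ -0.516398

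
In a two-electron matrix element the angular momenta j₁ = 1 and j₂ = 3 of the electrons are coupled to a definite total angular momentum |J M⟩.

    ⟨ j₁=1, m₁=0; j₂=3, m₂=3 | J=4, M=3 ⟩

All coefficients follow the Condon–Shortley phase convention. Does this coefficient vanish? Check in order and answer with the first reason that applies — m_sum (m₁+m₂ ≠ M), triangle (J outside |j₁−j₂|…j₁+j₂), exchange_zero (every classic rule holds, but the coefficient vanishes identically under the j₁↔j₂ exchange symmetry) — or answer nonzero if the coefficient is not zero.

m-sum: m₁+m₂ = 0+3 = 3, M = 3  ✓
triangle: |j₁−j₂| = 2 ≤ J = 4 ≤ j₁+j₂ = 4  ✓
exchange: j₁≠j₂ or m₁≠m₂ — the exchange symmetry imposes no constraint here
value check: CG = +√(1/4) = +0.500000 ≠ 0

nonzero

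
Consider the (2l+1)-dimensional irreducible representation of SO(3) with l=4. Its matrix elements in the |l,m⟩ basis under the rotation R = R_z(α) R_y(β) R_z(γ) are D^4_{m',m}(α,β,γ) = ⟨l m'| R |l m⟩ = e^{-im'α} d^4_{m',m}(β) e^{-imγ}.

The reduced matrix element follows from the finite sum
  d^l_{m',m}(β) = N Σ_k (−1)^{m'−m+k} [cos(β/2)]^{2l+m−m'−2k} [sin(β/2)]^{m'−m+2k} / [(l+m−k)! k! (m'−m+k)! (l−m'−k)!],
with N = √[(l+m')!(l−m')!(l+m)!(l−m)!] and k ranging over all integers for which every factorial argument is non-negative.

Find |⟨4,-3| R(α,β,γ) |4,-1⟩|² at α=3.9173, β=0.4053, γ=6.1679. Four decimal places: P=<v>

Split into d^4_{-3,-1}(β=0.4053) × two z-phases.
With c≡cos(β/2)=0.979537 and s≡sin(β/2)=0.201266, N=[1·5040·6·120]^{1/2}=1904.940944
The bounds max(0,m−m')=2 and min(l+m,l−m')=3 give 2 terms
  k=2: (−1)^0·1904.9409/(240)·0.9795^6·0.2013^2 = +0.284011
  k=3: (−1)^1·1904.9409/(144)·0.9795^4·0.2013^4 = -0.019984
d^4_{-3,-1}(0.4053) = +0.284011 -0.019984 = +0.264027
|D^4_{-3,-1}|² = |d^4_{-3,-1}(β)|² = (+0.264027)² = 0.069710 (the z-rotation phases have unit modulus)

P=0.0697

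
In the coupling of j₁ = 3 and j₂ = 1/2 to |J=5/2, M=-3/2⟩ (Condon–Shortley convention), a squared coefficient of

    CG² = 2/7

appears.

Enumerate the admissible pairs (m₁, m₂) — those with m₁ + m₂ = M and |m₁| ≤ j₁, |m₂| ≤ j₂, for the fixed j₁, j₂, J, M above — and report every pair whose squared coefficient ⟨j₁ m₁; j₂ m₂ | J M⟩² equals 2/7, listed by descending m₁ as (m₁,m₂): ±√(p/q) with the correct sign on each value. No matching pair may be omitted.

(-1,-1/2): +√(2/7)

Admissible pairs with m₁+m₂ = M = -3/2: (-2,1/2), (-1,-1/2)
  (m₁,m₂)=(-1,-1/2): CG² = 2/7, CG = +√(2/7)   ← matches the target
  (m₁,m₂)=(-2,1/2): CG² = 5/7, CG = −√(5/7)
Pairs with CG² = 2/7: (-1,-1/2): +√(2/7)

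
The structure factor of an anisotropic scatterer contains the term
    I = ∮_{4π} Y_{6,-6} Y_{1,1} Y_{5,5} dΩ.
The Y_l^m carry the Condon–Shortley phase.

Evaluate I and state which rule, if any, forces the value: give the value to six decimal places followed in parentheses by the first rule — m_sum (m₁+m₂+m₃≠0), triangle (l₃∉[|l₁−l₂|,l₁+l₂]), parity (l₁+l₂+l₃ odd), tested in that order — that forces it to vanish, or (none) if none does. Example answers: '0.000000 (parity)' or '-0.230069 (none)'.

0.331940 (none)

Checks pass: Σm=0; 12 even; l₃=5∈[5,7].
(2·6+1)(2·1+1)(2·5+1) = 429
Δ: 2! 10! 0! / 13! → 1/858
sum: t=1:−1/14400 = -1/14400
3j²(6 1 5; 0 0 0) = Δ·Π!·Σ² = 6/143  (sign +1)
sum: t=2:+1/7257600 = 1/7257600
3j²(6 1 5; -6 1 5) = Δ·Π!·Σ² = 1/13  (sign +1)
combine: 4πI² = 429·6/143·1/13 = 18/13
take √, sign +1: I = 0.33194004
No selection rule forces the value: the integral is nonzero (none).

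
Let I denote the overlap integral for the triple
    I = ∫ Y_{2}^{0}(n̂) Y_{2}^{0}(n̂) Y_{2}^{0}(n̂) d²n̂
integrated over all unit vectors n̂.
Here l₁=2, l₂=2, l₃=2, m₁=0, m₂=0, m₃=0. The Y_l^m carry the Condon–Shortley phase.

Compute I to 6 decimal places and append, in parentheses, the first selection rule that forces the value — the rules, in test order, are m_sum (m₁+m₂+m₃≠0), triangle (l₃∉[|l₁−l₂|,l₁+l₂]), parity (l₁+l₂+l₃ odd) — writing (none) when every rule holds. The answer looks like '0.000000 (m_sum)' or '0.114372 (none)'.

0.180224 (none)

m-sum 0 ✓  L=6 even ✓  0≤2≤4 ✓
Π(2lᵢ+1) = 5×5×5 = 125
triangle coeff Δ(2,2,2) = 1/630
Σ_t [0,2]: t=0:+1/8 t=1:−1/1 t=2:+1/8 = -3/4
(3j)²=2/35 [(2 2 2; 0 0 0)], sign=-1
(m-triple is (0,0,0) — same symbol as above.)
⇒ 4πI² = 20/49
I = (+1)√(20/49/(4π)) = 0.18022375
No selection rule forces the value: the integral is nonzero (none).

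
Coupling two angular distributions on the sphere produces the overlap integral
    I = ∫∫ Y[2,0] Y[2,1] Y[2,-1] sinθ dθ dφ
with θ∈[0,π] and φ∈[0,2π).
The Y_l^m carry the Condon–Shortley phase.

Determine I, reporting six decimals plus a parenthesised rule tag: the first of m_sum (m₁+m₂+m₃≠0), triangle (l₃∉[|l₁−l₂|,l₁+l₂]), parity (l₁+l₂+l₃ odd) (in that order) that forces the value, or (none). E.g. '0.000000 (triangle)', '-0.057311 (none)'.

m-sum 0 ✓  L=6 even ✓  0≤2≤4 ✓
Π(2lᵢ+1) = 5×5×5 = 125
triangle coeff Δ(2,2,2) = 1/630
Σ_t [0,2]: t=0:+1/8 t=1:−1/1 t=2:+1/8 = -3/4
(3j)²=2/35 [(2 2 2; 0 0 0)], sign=-1
Σ_t [1,2]: t=1:−1/2 t=2:+1/4 = -1/4
(3j)²=1/70 [(2 2 2; 0 1 -1)], sign=+1
⇒ 4πI² = 5/49
I = (-1)√(5/49/(4π)) = -0.09011188
No selection rule forces the value: the integral is nonzero (none).

-0.090112 (none)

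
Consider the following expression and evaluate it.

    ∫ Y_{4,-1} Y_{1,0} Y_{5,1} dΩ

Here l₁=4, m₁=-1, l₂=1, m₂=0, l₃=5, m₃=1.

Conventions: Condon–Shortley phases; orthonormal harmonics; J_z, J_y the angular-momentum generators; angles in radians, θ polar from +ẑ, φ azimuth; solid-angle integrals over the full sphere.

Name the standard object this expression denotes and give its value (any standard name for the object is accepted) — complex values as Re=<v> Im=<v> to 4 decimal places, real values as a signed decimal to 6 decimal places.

Gaunt coefficient, -0.240571

This is a Gaunt coefficient — the integral of a triple product of spherical harmonics over the sphere.
m-sum 0 ✓  L=10 even ✓  3≤5≤5 ✓
Π(2lᵢ+1) = 9×3×11 = 297
triangle coeff Δ(4,1,5) = 1/495
Σ_t [0,0]: t=0:+1/576 = 1/576
(3j)²=5/99 [(4 1 5; 0 0 0)], sign=-1
Σ_t [0,0]: t=0:+1/720 = 1/720
(3j)²=8/165 [(4 1 5; -1 0 1)], sign=+1
⇒ 4πI² = 8/11
I = (-1)√(8/11/(4π)) = -0.24057125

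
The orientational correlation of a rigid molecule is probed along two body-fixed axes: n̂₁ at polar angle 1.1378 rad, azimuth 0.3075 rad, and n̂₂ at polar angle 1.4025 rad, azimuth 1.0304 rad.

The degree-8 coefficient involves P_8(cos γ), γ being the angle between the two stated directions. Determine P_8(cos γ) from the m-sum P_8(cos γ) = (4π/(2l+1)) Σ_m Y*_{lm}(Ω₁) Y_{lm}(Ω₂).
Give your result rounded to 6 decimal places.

Addition theorem: P_8(cos γ) = (4π/17) Σ_m Y*_{lm}(Ω₁) Y_{lm}(Ω₂), m = −8…8:
  [-8]  conj(Y_{8,-8})(Ω₁) = (-0.184475, 0.149664) ; Y_{8,-8}(Ω₂) = (-0.174544, -0.425569) ; Δ = (0.095891, 0.052384)
  [-7]  conj(Y_{8,-7})(Ω₁) = (-0.241336, 0.366991) ; Y_{8,-7}(Ω₂) = (0.186982, -0.250517) ; Δ = (0.046812, 0.129079)
  [-6]  conj(Y_{8,-6})(Ω₁) = (-0.093551, 0.332580) ; Y_{8,-6}(Ω₂) = (-0.199143, -0.020139) ; Δ = (0.025328, -0.064347)
  [-5]  conj(Y_{8,-5})(Ω₁) = (-0.002514, -0.075467) ; Y_{8,-5}(Ω₂) = (-0.139239, -0.296060) ; Δ = (-0.021993, 0.011252)
  [-4]  conj(Y_{8,-4})(Ω₁) = (-0.119957, -0.338258) ; Y_{8,-4}(Ω₂) = (-0.057262, 0.085376) ; Δ = (0.035748, 0.009128)
  [-3]  conj(Y_{8,-3})(Ω₁) = (-0.061016, -0.080547) ; Y_{8,-3}(Ω₂) = (-0.322206, -0.016251) ; Δ = (0.018351, 0.026944)
  [-2]  conj(Y_{8,-2})(Ω₁) = (0.251320, 0.177529) ; Y_{8,-2}(Ω₂) = (0.027077, 0.050764) ; Δ = (-0.002207, 0.017565)
  [-1]  conj(Y_{8,-1})(Ω₁) = (0.158327, 0.050281) ; Y_{8,-1}(Ω₂) = (-0.163571, 0.272632) ; Δ = (-0.039606, 0.034941)
  [+0]  conj(Y_{8,0})(Ω₁) = (-0.285296, -0.000000) ; Y_{8,0}(Ω₂) = (0.043997, 0.000000) ; Δ = (-0.012552, -0.000000)
  [+1]  conj(Y_{8,1})(Ω₁) = (-0.158327, 0.050281) ; Y_{8,1}(Ω₂) = (0.163571, 0.272632) ; Δ = (-0.039606, -0.034941)
  [+2]  conj(Y_{8,2})(Ω₁) = (0.251320, -0.177529) ; Y_{8,2}(Ω₂) = (0.027077, -0.050764) ; Δ = (-0.002207, -0.017565)
  [+3]  conj(Y_{8,3})(Ω₁) = (0.061016, -0.080547) ; Y_{8,3}(Ω₂) = (0.322206, -0.016251) ; Δ = (0.018351, -0.026944)
  [+4]  conj(Y_{8,4})(Ω₁) = (-0.119957, 0.338258) ; Y_{8,4}(Ω₂) = (-0.057262, -0.085376) ; Δ = (0.035748, -0.009128)
  [+5]  conj(Y_{8,5})(Ω₁) = (0.002514, -0.075467) ; Y_{8,5}(Ω₂) = (0.139239, -0.296060) ; Δ = (-0.021993, -0.011252)
  [+6]  conj(Y_{8,6})(Ω₁) = (-0.093551, -0.332580) ; Y_{8,6}(Ω₂) = (-0.199143, 0.020139) ; Δ = (0.025328, 0.064347)
  [+7]  conj(Y_{8,7})(Ω₁) = (0.241336, 0.366991) ; Y_{8,7}(Ω₂) = (-0.186982, -0.250517) ; Δ = (0.046812, -0.129079)
  [+8]  conj(Y_{8,8})(Ω₁) = (-0.184475, -0.149664) ; Y_{8,8}(Ω₂) = (-0.174544, 0.425569) ; Δ = (0.095891, -0.052384)
Σ over m = (0.304097, 0.000000); ×(4π/17) → (0.224788, 0.000000). Real part: 0.224788

0.224788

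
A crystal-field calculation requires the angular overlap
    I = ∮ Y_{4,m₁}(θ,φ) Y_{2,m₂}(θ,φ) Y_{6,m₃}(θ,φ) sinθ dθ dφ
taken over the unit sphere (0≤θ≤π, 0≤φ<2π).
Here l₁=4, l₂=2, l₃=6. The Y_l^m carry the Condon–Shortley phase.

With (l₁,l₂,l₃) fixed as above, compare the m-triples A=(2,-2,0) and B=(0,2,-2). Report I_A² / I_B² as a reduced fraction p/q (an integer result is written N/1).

Same 4,2,6: normalisation and zero-m 3j drop out of the ratio.
A: Δ: 0! 8! 4! / 13! → 1/6435; sum: t=0:+1/34560 = 1/34560; 3j²(4 2 6; 2 -2 0) = Δ·Π!·Σ² = 1/429  (sign +1)
B: Δ: 0! 8! 4! / 13! → 1/6435; sum: t=0:+1/13824 = 1/13824; 3j²(4 2 6; 0 2 -2) = Δ·Π!·Σ² = 14/1287  (sign +1)
I_A²/I_B² = (1/429)/(14/1287) = 3/14

3/14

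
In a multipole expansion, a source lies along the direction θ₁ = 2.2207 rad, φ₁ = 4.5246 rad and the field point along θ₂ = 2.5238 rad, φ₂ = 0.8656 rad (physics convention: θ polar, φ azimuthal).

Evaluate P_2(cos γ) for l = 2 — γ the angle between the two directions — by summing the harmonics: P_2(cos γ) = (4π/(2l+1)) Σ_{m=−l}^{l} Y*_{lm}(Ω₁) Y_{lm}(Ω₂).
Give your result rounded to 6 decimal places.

Summing Y*_{l m}(θ₁,φ₁)·Y_{l m}(θ₂,φ₂) over m ∈ [−2, 2]; prefactor 4π/(2·2+1) = 2.513274:
  m=-2: Y*=(-0.227771, 0.089809)  Y=(-0.020699, -0.127937)  product (0.016205, 0.027281)
  m=-1: Y*=(0.069481, 0.365635)  Y=(-0.236441, 0.277770)  product (-0.117990, -0.067151)
  m=+0: Y*=(0.031058, -0.000000)  Y=(0.313327, 0.000000)  product (0.009731, 0.000000)
  m=+1: Y*=(-0.069481, 0.365635)  Y=(0.236441, 0.277770)  product (-0.117990, 0.067151)
  m=+2: Y*=(-0.227771, -0.089809)  Y=(-0.020699, 0.127937)  product (0.016205, -0.027281)
Accumulated sum (-0.193841, -0.000000); after 4π/(2l+1) scaling, (-0.487174, -0.000000) ⇒ P_2 = -0.487174

-0.487174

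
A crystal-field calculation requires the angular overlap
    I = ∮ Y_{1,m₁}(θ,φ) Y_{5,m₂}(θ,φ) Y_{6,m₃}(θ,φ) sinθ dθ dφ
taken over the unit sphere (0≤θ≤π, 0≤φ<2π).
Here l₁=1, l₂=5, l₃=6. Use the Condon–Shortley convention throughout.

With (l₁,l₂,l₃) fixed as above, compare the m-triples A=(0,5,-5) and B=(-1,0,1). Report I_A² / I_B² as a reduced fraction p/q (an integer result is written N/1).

11/21

l's match ⇒ only the (l;m) 3-j factors differ between A and B.
A: triangle coeff Δ(1,5,6) = 1/858; Σ_t [0,0]: t=0:+1/3628800 = 1/3628800; (3j)²=1/78 [(1 5 6; 0 5 -5)], sign=-1
B: triangle coeff Δ(1,5,6) = 1/858; Σ_t [0,0]: t=0:+1/28800 = 1/28800; (3j)²=7/286 [(1 5 6; -1 0 1)], sign=-1
I_A²/I_B² = (1/78)/(7/286) = 11/21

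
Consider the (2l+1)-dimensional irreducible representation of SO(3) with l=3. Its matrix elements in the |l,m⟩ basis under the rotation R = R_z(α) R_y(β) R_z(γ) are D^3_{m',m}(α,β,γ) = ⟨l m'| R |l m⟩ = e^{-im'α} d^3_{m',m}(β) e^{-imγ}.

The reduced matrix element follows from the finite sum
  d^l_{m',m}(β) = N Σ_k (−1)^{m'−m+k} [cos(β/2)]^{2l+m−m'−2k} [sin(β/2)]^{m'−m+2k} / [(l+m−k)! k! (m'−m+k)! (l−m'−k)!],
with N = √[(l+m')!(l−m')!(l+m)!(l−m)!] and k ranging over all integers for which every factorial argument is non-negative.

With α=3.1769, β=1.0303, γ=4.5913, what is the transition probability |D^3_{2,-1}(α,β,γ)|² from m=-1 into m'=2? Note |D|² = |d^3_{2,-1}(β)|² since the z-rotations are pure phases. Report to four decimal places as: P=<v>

P=0.1752

First d^3_{2,-1}(β=1.0303), then the phase factors e^{-i(2)α} and e^{-i(-1)γ}:
Half-angle: c=0.870219, s=0.492665. N=√(120·1·2·24)=75.894664
The bounds max(0,m−m')=0 and min(l+m,l−m')=1 give 2 terms
  k=0: (−1)^3·75.8947/(12)·0.8702^3·0.4927^3 = -0.498393
  k=1: (−1)^4·75.8947/(24)·0.8702^1·0.4927^5 = +0.079871
d^3_{2,-1}(1.0303) = -0.498393 +0.079871 = -0.418522
|D^3_{2,-1}|² = |d^3_{2,-1}(β)|² = (-0.418522)² = 0.175160 (the z-rotation phases have unit modulus)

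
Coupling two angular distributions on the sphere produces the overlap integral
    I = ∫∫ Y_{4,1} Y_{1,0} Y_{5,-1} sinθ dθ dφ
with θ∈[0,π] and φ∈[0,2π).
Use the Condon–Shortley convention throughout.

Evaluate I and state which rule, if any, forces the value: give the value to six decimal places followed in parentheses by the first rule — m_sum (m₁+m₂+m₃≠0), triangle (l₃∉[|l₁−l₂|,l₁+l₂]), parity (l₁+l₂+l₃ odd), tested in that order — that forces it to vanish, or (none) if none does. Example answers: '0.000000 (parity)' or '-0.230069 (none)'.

-0.240571 (none)

Rules hold: Σm=0, L=10 even, 3≤5≤5.
N = 9·3·11 = 297
Δ = 0!·8!·2!/11! = 1/495
Racah Σ t=0..0: t=0:+1/576 = 1/576
⇒ 3j(4 1 5; 0 0 0)² = 5/99, sgn -1
Racah Σ t=0..0: t=0:+1/720 = 1/720
⇒ 3j(4 1 5; 1 0 -1)² = 8/165, sgn +1
4πI² = N·(3j₀)²·(3jₘ)² = 8/11
I = -1·√(0.727273/4π) = -0.24057125
No selection rule forces the value: the integral is nonzero (none).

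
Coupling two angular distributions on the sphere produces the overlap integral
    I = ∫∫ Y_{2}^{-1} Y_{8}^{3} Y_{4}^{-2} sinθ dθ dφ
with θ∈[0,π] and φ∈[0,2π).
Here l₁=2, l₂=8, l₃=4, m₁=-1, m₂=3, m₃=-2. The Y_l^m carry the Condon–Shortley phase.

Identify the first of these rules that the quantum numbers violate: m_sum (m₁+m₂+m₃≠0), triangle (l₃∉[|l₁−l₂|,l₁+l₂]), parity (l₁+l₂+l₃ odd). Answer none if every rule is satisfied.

triangle

Σmᵢ = 0  ✓
l₃∈[|l₁−l₂|,l₁+l₂]=[6,10] required, l₃=4 fails  ✗
Σlᵢ = 14 ⇒ even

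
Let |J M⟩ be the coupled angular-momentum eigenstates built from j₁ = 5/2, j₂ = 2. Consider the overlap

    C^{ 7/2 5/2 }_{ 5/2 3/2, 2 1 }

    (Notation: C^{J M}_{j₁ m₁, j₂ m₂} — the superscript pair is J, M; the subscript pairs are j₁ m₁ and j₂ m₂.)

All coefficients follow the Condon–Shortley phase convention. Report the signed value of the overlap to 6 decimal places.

√[8·1!4!3!/9! · 4!1!3!1!6!1!] = √(2304/7)
  +(−1)^0/∏(0,1,1,3,3,0)! = 1/36  (running 1/36)
  +(−1)^1/∏(1,0,0,2,4,1)! = -1/48  (running 1/144)
⟨..|..⟩ = √(2304/7)·(1/144) = +0.125988

+√(1/63) ≈ +0.125988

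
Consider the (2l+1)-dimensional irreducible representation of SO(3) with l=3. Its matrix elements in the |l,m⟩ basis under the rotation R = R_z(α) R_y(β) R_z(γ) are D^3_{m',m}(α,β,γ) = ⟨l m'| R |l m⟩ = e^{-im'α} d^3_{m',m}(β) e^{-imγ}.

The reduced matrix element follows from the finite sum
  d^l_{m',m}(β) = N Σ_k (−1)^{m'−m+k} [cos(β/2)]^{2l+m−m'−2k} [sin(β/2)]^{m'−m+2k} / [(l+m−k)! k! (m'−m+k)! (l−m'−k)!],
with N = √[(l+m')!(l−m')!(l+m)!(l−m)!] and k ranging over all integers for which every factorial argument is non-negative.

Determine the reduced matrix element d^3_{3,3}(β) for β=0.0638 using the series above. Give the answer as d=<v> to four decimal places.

d^3_{3,3}(β=0.0638) via the finite sum:
With c≡cos(β/2)=0.999491 and s≡sin(β/2)=0.031895, N=[720·1·720·1]^{1/2}=720.000000
The bounds max(0,m−m')=0 and min(l+m,l−m')=0 give 1 term
  k=0: (−1)^0·720.0000/(720)·0.9995^6·0.0319^0 = +0.996951
d^3_{3,3}(0.0638) = +0.996951

d=0.9970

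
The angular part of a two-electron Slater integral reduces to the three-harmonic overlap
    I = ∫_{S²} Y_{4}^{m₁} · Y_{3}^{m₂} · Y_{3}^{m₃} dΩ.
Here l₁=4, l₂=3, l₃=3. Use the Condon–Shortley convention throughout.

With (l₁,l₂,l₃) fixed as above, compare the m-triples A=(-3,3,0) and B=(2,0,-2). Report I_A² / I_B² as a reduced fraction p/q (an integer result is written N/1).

21/1

Same 4,3,3: normalisation and zero-m 3j drop out of the ratio.
A: Δ: 4! 4! 2! / 11! → 1/34650; sum: t=4:+1/288 = 1/288; 3j²(4 3 3; -3 3 0) = Δ·Π!·Σ² = 1/22  (sign -1)
B: Δ: 4! 4! 2! / 11! → 1/34650; sum: t=1:−1/72 t=2:+1/96 = -1/288; 3j²(4 3 3; 2 0 -2) = Δ·Π!·Σ² = 1/462  (sign +1)
I_A²/I_B² = (1/22)/(1/462) = 21/1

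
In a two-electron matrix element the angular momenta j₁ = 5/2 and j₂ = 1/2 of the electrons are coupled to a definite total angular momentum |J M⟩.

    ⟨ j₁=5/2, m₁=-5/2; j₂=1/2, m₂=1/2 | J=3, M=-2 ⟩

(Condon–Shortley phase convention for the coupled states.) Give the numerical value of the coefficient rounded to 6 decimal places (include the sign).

+0.408248  (= +√(1/6))

triangle: 0!×5!×1!/7! = 120/5040
(j±m)!: 0!×5!×1!×0!×1!×5! = 14400
prefactor² = (2J+1)×Δ×N² = 2400
  k=0: +1/(0!×0!×5!×1!×0!×0!) = 1/120
Σ = 1/120  ⇒  CG² = 2400×(1/120)² = 1/6
CG = +√(1/6) = +0.408248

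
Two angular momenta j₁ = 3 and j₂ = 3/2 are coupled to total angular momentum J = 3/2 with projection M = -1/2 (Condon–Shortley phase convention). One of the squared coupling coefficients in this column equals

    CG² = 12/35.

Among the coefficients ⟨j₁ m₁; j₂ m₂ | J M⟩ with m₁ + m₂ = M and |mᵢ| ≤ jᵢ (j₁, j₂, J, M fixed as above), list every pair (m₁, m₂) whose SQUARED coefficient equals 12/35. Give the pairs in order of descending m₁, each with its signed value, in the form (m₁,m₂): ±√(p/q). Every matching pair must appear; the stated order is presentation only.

(-1,1/2): +√(12/35)

Admissible pairs with m₁+m₂ = M = -1/2: (-2,3/2), (-1,1/2), (0,-1/2), (1,-3/2)
  (m₁,m₂)=(1,-3/2): CG² = 4/35, CG = +√(4/35)
  (m₁,m₂)=(0,-1/2): CG² = 9/35, CG = −√(9/35)
  (m₁,m₂)=(-1,1/2): CG² = 12/35, CG = +√(12/35)   ← matches the target
  (m₁,m₂)=(-2,3/2): CG² = 2/7, CG = −√(2/7)
Pairs with CG² = 12/35: (-1,1/2): +√(12/35)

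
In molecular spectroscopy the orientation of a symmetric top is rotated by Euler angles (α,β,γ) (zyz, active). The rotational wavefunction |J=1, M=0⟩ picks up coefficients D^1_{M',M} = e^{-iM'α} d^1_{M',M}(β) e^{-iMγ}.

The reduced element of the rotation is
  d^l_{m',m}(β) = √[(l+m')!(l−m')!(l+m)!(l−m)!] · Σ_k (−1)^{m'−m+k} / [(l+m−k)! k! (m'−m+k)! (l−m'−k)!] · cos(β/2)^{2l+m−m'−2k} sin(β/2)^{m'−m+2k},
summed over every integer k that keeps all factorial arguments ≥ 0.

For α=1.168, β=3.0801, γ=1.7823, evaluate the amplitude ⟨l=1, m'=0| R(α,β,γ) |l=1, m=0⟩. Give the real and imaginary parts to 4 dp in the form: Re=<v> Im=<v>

Split into d^1_{0,0}(β=3.0801) × two z-phases.
c=cos(3.080100/2)=0.030741, s=sin(3.080100/2)=0.999527; N=√[1·1·1·1]=1.000000
Admissible k: 0..1 (factorial args all ≥0)
  k=0: (−1)^0·1.0000/(1)·0.0307^2·0.9995^0 = +0.000945
  k=1: (−1)^1·1.0000/(1)·0.0307^0·0.9995^2 = -0.999055
d^1_{0,0}(3.0801) = +0.000945 -0.999055 = -0.998110
Phases: e^{-i·(0)·1.1680}=+1.000000+0.000000i, e^{-i·(0)·1.7823}=+1.000000+0.000000i ⇒ D=-0.998110+0.000000i

Re=-0.9981 Im=0.0000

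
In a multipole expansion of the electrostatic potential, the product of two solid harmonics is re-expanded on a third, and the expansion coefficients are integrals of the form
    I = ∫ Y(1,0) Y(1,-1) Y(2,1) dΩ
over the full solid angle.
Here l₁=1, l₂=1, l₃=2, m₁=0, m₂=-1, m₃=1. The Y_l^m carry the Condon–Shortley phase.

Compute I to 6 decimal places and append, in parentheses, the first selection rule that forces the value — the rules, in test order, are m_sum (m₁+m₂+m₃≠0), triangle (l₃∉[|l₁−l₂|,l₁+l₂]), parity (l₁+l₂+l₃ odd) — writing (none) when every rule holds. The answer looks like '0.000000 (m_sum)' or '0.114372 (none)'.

-0.218510 (none)

Checks pass: Σm=0; 4 even; l₃=2∈[0,2].
(2·1+1)(2·1+1)(2·2+1) = 45
Δ: 0! 2! 2! / 5! → 1/30
sum: t=0:+1/1 = 1/1
3j²(1 1 2; 0 0 0) = Δ·Π!·Σ² = 2/15  (sign +1)
sum: t=0:+1/2 = 1/2
3j²(1 1 2; 0 -1 1) = Δ·Π!·Σ² = 1/10  (sign -1)
combine: 4πI² = 45·2/15·1/10 = 3/5
take √, sign -1: I = -0.21850969
No selection rule forces the value: the integral is nonzero (none).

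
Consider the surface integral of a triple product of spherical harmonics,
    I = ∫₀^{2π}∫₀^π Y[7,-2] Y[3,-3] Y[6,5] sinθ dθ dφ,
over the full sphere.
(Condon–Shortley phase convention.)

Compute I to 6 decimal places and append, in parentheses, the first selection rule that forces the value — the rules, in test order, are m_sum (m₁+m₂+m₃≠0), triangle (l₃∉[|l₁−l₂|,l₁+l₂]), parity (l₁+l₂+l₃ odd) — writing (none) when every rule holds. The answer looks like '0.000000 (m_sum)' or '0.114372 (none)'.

Checks pass: Σm=0; 16 even; l₃=6∈[4,10].
(2·7+1)(2·3+1)(2·6+1) = 1365
Δ: 4! 10! 2! / 17! → 1/2042040
sum: t=1:−1/207360 t=2:+1/57600 t=3:−1/207360 = 1/129600
3j²(7 3 6; 0 0 0) = Δ·Π!·Σ² = 168/12155  (sign +1)
sum: t=0:+1/17418240 = 1/17418240
3j²(7 3 6; -2 -3 5) = Δ·Π!·Σ² = 25/12376  (sign -1)
combine: 4πI² = 1365·168/12155·25/12376 = 1575/41327
take √, sign -1: I = -0.05507042
No selection rule forces the value: the integral is nonzero (none).

-0.055070 (none)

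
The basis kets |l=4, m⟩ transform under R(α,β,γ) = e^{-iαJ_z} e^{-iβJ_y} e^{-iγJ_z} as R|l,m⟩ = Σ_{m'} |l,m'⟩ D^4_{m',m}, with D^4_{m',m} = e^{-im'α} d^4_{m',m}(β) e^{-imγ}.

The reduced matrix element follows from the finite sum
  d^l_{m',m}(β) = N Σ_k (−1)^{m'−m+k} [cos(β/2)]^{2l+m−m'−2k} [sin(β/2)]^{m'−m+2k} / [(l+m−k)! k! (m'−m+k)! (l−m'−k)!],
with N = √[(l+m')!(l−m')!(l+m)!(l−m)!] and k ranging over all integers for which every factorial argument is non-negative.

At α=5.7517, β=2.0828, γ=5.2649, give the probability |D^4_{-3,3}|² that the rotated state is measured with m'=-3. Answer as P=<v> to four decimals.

P=0.1850

First d^4_{-3,3}(β=2.0828), then the phase factors e^{-i(-3)α} and e^{-i(3)γ}:
c=cos(2.082800/2)=0.505012, s=sin(2.082800/2)=0.863112; N=√[1·5040·5040·1]=5040.000000
Admissible k: 6..7 (factorial args all ≥0)
  k=6: (−1)^0·5040.0000/(720)·0.5050^2·0.8631^6 = +0.738083
  k=7: (−1)^1·5040.0000/(5040)·0.5050^0·0.8631^8 = -0.307991
d^4_{-3,3}(2.0828) = +0.738083 -0.307991 = +0.430092
|D^4_{-3,3}|² = |d^4_{-3,3}(β)|² = (+0.430092)² = 0.184980 (the z-rotation phases have unit modulus)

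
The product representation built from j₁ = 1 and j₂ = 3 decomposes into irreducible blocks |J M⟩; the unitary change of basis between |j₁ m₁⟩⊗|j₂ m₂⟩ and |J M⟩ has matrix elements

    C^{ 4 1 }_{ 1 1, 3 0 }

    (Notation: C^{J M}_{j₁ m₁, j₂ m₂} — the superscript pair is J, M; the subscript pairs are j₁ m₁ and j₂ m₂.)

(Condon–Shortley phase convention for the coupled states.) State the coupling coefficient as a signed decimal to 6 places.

+0.597614  (= +√(5/14))

√[9·0!2!6!/9! · 2!0!3!3!5!3!] = √(12960/7)
  +(−1)^0/∏(0,0,0,3,2,3)! = 1/72  (running 1/72)
⟨..|..⟩ = √(12960/7)·(1/72) = +0.597614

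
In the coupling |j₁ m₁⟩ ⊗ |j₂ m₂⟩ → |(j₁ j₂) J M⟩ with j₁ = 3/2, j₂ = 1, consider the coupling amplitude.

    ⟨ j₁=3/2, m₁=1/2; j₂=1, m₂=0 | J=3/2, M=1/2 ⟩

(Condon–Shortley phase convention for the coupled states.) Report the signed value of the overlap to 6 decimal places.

+0.258199  (= +√(1/15))

j₁+j₂−J=1  J+j₁−j₂=2  J−j₁+j₂=1  j₁+j₂+J+1=5
(j₁±m₁, j₂±m₂, J±M) = (2,1,1,1,2,1)
P² = 4/15
sum k=0..1:
  [0] +1/1 = 1
  [1] −1/2 = -1/2
S = 1/2
C² = P²·S² = 1/15 ; C = +0.258199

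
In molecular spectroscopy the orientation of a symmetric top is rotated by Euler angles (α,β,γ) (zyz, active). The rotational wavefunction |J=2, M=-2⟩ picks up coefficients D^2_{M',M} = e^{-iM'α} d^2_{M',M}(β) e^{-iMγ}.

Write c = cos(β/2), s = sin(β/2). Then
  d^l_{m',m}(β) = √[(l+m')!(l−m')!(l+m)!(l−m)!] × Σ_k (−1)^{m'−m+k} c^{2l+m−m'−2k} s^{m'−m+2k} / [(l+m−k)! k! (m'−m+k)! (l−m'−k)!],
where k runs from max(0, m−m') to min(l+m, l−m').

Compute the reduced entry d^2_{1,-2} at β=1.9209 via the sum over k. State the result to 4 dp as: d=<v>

d^2_{1,-2}(β=1.9209) via the finite sum:
With c≡cos(β/2)=0.573151 and s≡sin(β/2)=0.819450, N=[6·1·1·24]^{1/2}=12.000000
The bounds max(0,m−m')=0 and min(l+m,l−m')=0 give 1 term
  k=0: (−1)^3·12.0000/(6)·0.5732^1·0.8194^3 = -0.630763
d^2_{1,-2}(1.9209) = -0.630763

d=-0.6308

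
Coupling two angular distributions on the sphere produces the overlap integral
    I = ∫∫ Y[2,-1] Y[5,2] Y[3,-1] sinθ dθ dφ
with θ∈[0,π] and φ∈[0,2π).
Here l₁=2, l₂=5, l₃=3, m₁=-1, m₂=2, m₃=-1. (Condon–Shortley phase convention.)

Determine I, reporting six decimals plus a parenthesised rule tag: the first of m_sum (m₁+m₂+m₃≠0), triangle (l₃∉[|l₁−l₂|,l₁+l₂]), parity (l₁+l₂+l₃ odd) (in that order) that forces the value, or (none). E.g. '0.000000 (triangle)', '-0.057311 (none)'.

m-sum 0 ✓  L=10 even ✓  3≤3≤7 ✓
Π(2lᵢ+1) = 5×11×7 = 385
triangle coeff Δ(2,5,3) = 1/2310
Σ_t [2,2]: t=2:+1/144 = 1/144
(3j)²=10/231 [(2 5 3; 0 0 0)], sign=-1
Σ_t [3,3]: t=3:−1/288 = -1/288
(3j)²=1/22 [(2 5 3; -1 2 -1)], sign=-1
⇒ 4πI² = 25/33
I = (+1)√(25/33/(4π)) = 0.24553200
No selection rule forces the value: the integral is nonzero (none).

0.245532 (none)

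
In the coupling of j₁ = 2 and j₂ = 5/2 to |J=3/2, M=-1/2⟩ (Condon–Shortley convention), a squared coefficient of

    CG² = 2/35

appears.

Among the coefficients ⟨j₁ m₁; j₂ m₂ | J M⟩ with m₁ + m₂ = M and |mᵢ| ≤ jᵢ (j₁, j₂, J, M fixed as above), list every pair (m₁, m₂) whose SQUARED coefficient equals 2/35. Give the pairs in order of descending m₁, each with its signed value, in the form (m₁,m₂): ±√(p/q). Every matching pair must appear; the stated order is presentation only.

Admissible pairs with m₁+m₂ = M = -1/2: (-2,3/2), (-1,1/2), (0,-1/2), (1,-3/2), (2,-5/2)
  (m₁,m₂)=(2,-5/2): CG² = 8/21, CG = +√(8/21)
  (m₁,m₂)=(1,-3/2): CG² = 2/105, CG = −√(2/105)
  (m₁,m₂)=(0,-1/2): CG² = 2/35, CG = −√(2/35)   ← matches the target
  (m₁,m₂)=(-1,1/2): CG² = 5/21, CG = +√(5/21)
  (m₁,m₂)=(-2,3/2): CG² = 32/105, CG = −√(32/105)
Pairs with CG² = 2/35: (0,-1/2): −√(2/35)

(0,-1/2): −√(2/35)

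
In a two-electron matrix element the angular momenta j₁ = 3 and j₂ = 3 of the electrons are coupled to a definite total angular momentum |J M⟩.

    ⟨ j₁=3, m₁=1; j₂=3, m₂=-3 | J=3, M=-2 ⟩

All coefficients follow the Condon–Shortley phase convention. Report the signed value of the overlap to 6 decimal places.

√[7·3!3!3!/10! · 4!2!0!6!1!5!] = √(1728)
  +(−1)^0/∏(0,3,2,0,1,3)! = 1/72  (running 1/72)
⟨..|..⟩ = √(1728)·(1/72) = +0.577350

+√(1/3) = +0.577350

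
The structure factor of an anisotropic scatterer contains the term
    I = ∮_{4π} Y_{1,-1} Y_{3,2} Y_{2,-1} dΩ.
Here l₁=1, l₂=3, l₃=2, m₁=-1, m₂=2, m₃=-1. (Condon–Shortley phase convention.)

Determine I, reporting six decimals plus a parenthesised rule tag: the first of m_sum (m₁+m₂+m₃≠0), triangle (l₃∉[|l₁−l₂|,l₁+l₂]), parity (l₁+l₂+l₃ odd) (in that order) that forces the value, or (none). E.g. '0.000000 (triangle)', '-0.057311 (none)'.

0.261169 (none)

m-sum 0 ✓  L=6 even ✓  2≤2≤4 ✓
Π(2lᵢ+1) = 3×7×5 = 105
triangle coeff Δ(1,3,2) = 1/105
Σ_t [1,1]: t=1:−1/4 = -1/4
(3j)²=3/35 [(1 3 2; 0 0 0)], sign=-1
Σ_t [2,2]: t=2:+1/12 = 1/12
(3j)²=2/21 [(1 3 2; -1 2 -1)], sign=-1
⇒ 4πI² = 6/7
I = (+1)√(6/7/(4π)) = 0.26116903
No selection rule forces the value: the integral is nonzero (none).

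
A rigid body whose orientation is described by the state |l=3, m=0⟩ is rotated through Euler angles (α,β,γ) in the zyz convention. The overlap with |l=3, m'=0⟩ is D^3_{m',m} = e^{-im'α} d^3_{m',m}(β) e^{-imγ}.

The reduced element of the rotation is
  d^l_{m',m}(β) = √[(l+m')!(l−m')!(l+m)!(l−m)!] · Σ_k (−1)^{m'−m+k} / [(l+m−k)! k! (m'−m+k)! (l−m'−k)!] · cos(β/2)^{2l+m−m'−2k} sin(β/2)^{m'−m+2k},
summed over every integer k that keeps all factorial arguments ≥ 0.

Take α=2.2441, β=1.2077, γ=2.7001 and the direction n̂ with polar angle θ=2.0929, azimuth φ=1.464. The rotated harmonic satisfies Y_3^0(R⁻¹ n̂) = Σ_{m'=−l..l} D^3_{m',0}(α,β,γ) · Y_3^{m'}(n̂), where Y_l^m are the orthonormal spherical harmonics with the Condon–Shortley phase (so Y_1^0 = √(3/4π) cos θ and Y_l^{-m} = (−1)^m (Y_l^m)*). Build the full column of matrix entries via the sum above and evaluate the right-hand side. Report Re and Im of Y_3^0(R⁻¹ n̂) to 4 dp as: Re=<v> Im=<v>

Need the full column D^3_{m',0} for m'=−3..3 at α=2.2441, β=1.2077, γ=2.7001.
cos(β/2)=0.823156, sin(β/2)=0.567816
d^3_{-3,0}: single k=3 term ⇒ +0.456650;  D = +0.411365+0.198263i
d^3_{-2,0}: k∈[2..3] ⇒ +0.810781 -0.385793 = +0.424988;  D = -0.094481-0.414352i
d^3_{-1,0}: k∈[1..3] ⇒ +0.743375 -1.061158 +0.168310 = -0.149473;  D = +0.093207-0.116853i
d^3_{0,0}: k∈[0..3] ⇒ +0.311094 -1.332249 +0.633923 -0.033515 = -0.420747;  D = -0.420747+0.000000i
d^3_{1,0}: k∈[0..2] ⇒ -0.743375 +1.061158 -0.168310 = +0.149473;  D = -0.093207-0.116853i
d^3_{2,0}: k∈[0..1] ⇒ +0.810781 -0.385793 = +0.424988;  D = -0.094481+0.414352i
d^3_{3,0}: single k=0 term ⇒ -0.456650;  D = -0.411365+0.198263i
Y_3^{m'}(θ=2.0929,φ=1.464) and Σ D·Y over m':
  (+0.4114+0.1983i)·(-0.0856+0.2579i)  (-0.0945-0.4144i)·(+0.3742+0.0812i)  (+0.0932-0.1169i)·(+0.0073-0.0678i)  (-0.4207+0.0000i)·(+0.3269+0.0000i)  (-0.0932-0.1169i)·(-0.0073-0.0678i)  (-0.0945+0.4144i)·(+0.3742-0.0812i)  (-0.4114+0.1983i)·(+0.0856+0.2579i)
Y_3^0(R⁻¹ n̂) = -0.328133+0.000000i

Re=-0.3281 Im=0.0000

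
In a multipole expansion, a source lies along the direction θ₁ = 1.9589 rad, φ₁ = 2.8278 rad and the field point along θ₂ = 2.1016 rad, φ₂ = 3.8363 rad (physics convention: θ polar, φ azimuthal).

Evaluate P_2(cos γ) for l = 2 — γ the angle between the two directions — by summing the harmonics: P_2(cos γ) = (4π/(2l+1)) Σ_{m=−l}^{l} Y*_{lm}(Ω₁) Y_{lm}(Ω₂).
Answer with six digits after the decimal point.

Addition theorem: P_2(cos γ) = (4π/5) Σ_m Y*_{lm}(Ω₁) Y_{lm}(Ω₂), m = −2…2:
  m=-2: Y*=(0.267891, -0.194334)  Y=(0.051823, -0.282573)  product (-0.041031, -0.085770)
  m=-1: Y*=(0.257401, -0.083530)  Y=(0.259106, -0.215908)  product (0.048659, -0.077218)
  m=+0: Y*=(-0.179888, -0.000000)  Y=(-0.072920, 0.000000)  product (0.013117, 0.000000)
  m=+1: Y*=(-0.257401, -0.083530)  Y=(-0.259106, -0.215908)  product (0.048659, 0.077218)
  m=+2: Y*=(0.267891, 0.194334)  Y=(0.051823, 0.282573)  product (-0.041031, 0.085770)
Σ over m = (0.028375, 0.000000); ×(4π/5) → (0.071313, 0.000000). Real part: 0.071313

0.071313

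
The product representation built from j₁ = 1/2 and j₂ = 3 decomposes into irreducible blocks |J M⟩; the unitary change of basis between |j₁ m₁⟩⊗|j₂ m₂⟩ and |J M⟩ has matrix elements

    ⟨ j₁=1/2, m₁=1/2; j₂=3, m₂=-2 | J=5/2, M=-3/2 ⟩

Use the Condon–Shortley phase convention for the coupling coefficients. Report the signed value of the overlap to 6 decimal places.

j₁+j₂−J=1  J+j₁−j₂=0  J−j₁+j₂=5  j₁+j₂+J+1=7
(j₁±m₁, j₂±m₂, J±M) = (1,0,1,5,1,4)
P² = 2880/7
sum k=0..0:
  [0] +1/24 = 1/24
S = 1/24
C² = P²·S² = 5/7 ; C = +0.845154

+0.845154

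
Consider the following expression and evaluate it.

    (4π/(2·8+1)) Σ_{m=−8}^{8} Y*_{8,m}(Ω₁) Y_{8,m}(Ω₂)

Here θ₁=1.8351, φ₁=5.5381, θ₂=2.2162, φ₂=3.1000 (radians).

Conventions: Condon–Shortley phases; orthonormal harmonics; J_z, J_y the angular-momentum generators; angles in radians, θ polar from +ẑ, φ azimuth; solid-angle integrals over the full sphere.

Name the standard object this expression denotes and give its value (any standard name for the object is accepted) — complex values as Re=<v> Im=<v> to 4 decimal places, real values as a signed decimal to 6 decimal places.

Legendre polynomial (addition theorem), -0.228745

This sum is the spherical-harmonic addition theorem: it equals the Legendre polynomial P_l(cos γ) of the angle γ between the two directions.
Term-by-term m-sum for l=8 (normalisation 4π/17 = 0.739198):
  m=-8: (0.368458, 0.123127) × (0.080802, 0.027924) = (0.026334, 0.020238)  (running Σ = (0.026334, 0.020238))
  m=-7: (-0.202807, -0.368421) × (0.246655, 0.073914) = (-0.022792, -0.105863)  (running Σ = (0.003542, -0.085625))
  m=-6: (-0.001727, 0.006998) × (0.419726, 0.106975) = (-0.001473, 0.002753)  (running Σ = (0.002069, -0.082872))
  m=-5: (-0.293542, 0.193932) × (0.377965, 0.079756) = (-0.126416, 0.049888)  (running Σ = (-0.124347, -0.032984))
  m=-4: (0.136720, 0.022239) × (0.013890, 0.002332) = (0.001847, 0.000628)  (running Σ = (-0.122500, -0.032357))
  m=-3: (0.178089, 0.227365) × (-0.345951, -0.043392) = (-0.051744, -0.086385)  (running Σ = (-0.174244, -0.118742))
  m=-2: (0.015286, -0.189181) × (-0.206606, -0.017226) = (-0.006417, 0.038823)  (running Σ = (-0.180661, -0.079919))
  m=-1: (0.188078, -0.173494) × (0.263690, 0.010974) = (0.051498, -0.043685)  (running Σ = (-0.129163, -0.123604))
  m=0: (-0.203465, -0.000000) × (0.251263, 0.000000) = (-0.051123, -0.000000)  (running Σ = (-0.180286, -0.123604))
  m=1: (-0.188078, -0.173494) × (-0.263690, 0.010974) = (0.051498, 0.043685)  (running Σ = (-0.128788, -0.079919))
  m=2: (0.015286, 0.189181) × (-0.206606, 0.017226) = (-0.006417, -0.038823)  (running Σ = (-0.135205, -0.118742))
  m=3: (-0.178089, 0.227365) × (0.345951, -0.043392) = (-0.051744, 0.086385)  (running Σ = (-0.186949, -0.032357))
  m=4: (0.136720, -0.022239) × (0.013890, -0.002332) = (0.001847, -0.000628)  (running Σ = (-0.185102, -0.032984))
  m=5: (0.293542, 0.193932) × (-0.377965, 0.079756) = (-0.126416, -0.049888)  (running Σ = (-0.311518, -0.082872))
  m=6: (-0.001727, -0.006998) × (0.419726, -0.106975) = (-0.001473, -0.002753)  (running Σ = (-0.312992, -0.085625))
  m=7: (0.202807, -0.368421) × (-0.246655, 0.073914) = (-0.022792, 0.105863)  (running Σ = (-0.335783, 0.020238))
  m=8: (0.368458, -0.123127) × (0.080802, -0.027924) = (0.026334, -0.020238)  (running Σ = (-0.309450, 0.000000))
Total Σ_m = (-0.309450, 0.000000). Multiply by 0.739198: (-0.228745, 0.000000). P_8(cos γ) = -0.228745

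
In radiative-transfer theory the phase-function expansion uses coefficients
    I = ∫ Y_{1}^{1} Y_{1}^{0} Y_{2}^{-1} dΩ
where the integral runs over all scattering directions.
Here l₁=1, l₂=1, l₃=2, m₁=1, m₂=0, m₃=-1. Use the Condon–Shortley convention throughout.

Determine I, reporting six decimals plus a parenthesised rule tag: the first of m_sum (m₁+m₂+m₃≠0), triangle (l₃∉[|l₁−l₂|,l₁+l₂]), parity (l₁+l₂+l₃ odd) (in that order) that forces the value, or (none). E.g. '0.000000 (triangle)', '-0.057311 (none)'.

Checks pass: Σm=0; 4 even; l₃=2∈[0,2].
(2·1+1)(2·1+1)(2·2+1) = 45
Δ: 0! 2! 2! / 5! → 1/30
sum: t=0:+1/1 = 1/1
3j²(1 1 2; 0 0 0) = Δ·Π!·Σ² = 2/15  (sign +1)
sum: t=0:+1/2 = 1/2
3j²(1 1 2; 1 0 -1) = Δ·Π!·Σ² = 1/10  (sign -1)
combine: 4πI² = 45·2/15·1/10 = 3/5
take √, sign -1: I = -0.21850969
No selection rule forces the value: the integral is nonzero (none).

-0.218510 (none)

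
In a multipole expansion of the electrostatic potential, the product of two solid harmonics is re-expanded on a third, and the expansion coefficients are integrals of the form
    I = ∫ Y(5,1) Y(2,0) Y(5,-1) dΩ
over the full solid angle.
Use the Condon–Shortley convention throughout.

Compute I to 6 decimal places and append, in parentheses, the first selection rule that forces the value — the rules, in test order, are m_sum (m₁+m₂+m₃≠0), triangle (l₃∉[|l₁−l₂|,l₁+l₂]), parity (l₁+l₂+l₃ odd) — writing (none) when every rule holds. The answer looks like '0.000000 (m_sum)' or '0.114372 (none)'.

-0.145565 (none)

Checks pass: Σm=0; 12 even; l₃=5∈[3,7].
(2·5+1)(2·2+1)(2·5+1) = 605
Δ: 2! 8! 2! / 13! → 1/38610
sum: t=0:+1/2880 t=1:−1/576 t=2:+1/2880 = -1/960
3j²(5 2 5; 0 0 0) = Δ·Π!·Σ² = 10/429  (sign +1)
sum: t=0:+1/2304 t=1:−1/720 t=2:+1/5760 = -1/1280
3j²(5 2 5; 1 0 -1) = Δ·Π!·Σ² = 27/1430  (sign -1)
combine: 4πI² = 605·10/429·27/1430 = 45/169
take √, sign -1: I = -0.14556534
No selection rule forces the value: the integral is nonzero (none).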